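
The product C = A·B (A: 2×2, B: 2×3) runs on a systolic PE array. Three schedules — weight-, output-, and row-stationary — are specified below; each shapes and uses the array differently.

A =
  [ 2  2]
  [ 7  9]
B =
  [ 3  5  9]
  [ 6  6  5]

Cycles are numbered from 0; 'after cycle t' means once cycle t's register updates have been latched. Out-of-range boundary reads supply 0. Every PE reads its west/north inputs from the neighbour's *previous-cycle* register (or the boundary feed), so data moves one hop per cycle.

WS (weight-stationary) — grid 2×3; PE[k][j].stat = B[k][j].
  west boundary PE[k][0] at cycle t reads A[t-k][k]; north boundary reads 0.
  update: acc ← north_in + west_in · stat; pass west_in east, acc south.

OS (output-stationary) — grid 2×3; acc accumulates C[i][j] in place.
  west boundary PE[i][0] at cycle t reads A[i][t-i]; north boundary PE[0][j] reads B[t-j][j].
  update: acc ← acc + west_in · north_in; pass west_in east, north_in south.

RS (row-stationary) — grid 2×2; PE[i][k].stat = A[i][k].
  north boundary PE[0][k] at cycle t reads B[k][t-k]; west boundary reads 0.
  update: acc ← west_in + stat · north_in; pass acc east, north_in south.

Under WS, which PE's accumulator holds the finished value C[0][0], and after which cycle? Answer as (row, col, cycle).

Under WS, C[0][0] lands at PE[1][0]:
  step 0 · PE1,0: acc=0; fwd→0 fwd↓0
  step 1 · PE1,0: acc=18; fwd→2 fwd↓18

(row, col, cycle) = (1, 0, 1)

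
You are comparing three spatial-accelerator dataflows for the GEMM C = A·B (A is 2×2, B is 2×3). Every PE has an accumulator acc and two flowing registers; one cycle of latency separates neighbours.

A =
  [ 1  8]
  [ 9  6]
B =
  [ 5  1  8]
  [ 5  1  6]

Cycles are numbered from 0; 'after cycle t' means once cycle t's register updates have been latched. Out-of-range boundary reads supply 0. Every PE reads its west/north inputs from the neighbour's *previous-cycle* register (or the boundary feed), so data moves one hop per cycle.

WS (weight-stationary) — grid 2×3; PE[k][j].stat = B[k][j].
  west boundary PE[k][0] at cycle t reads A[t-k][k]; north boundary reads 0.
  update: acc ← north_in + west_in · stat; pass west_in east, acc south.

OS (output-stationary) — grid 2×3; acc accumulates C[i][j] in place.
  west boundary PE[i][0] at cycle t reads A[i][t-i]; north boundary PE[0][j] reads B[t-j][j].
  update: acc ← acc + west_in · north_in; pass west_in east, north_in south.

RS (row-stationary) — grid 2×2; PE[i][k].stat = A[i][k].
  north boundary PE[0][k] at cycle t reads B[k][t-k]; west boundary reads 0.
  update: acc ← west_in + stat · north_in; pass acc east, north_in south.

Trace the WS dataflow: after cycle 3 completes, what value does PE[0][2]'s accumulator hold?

WS (2×3). Following PE[0][2] plus its west/north inputs:
  @0  [0,1]  acc 0  |  →0  ↓0
  @0  [0,2]  acc 0  |  →0  ↓0
  @1  [0,1]  acc 1  |  →1  ↓1
  @1  [0,2]  acc 0  |  →0  ↓0
  @2  [0,1]  acc 9  |  →9  ↓9
  @2  [0,2]  acc 8  |  →1  ↓8
  @3  [0,1]  acc 0  |  →0  ↓0
  @3  [0,2]  acc 72  |  →9  ↓72

PE[0][2].acc = 72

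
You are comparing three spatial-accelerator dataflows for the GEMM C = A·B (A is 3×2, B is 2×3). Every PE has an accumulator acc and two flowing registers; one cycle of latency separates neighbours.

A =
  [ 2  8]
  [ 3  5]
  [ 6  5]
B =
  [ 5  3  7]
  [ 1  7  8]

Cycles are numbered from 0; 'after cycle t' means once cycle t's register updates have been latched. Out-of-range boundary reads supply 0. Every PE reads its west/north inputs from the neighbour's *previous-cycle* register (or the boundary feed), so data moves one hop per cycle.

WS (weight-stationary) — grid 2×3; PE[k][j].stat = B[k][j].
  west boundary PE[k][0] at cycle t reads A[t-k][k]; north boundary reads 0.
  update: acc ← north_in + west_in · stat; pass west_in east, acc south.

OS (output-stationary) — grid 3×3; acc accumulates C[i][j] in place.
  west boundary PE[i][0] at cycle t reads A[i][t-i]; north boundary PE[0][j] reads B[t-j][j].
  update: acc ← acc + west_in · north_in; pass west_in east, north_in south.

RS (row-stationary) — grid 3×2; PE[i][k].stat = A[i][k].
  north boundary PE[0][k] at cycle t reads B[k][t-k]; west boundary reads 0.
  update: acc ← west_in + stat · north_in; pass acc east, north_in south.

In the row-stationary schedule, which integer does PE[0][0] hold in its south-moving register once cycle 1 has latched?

Tracing RS — 3×2 array, target PE[0][0]:
  after 0 — PE[0][0] acc=10, pass-E 10, pass-S 5
  after 1 — PE[0][0] acc=6, pass-E 6, pass-S 3

register = 3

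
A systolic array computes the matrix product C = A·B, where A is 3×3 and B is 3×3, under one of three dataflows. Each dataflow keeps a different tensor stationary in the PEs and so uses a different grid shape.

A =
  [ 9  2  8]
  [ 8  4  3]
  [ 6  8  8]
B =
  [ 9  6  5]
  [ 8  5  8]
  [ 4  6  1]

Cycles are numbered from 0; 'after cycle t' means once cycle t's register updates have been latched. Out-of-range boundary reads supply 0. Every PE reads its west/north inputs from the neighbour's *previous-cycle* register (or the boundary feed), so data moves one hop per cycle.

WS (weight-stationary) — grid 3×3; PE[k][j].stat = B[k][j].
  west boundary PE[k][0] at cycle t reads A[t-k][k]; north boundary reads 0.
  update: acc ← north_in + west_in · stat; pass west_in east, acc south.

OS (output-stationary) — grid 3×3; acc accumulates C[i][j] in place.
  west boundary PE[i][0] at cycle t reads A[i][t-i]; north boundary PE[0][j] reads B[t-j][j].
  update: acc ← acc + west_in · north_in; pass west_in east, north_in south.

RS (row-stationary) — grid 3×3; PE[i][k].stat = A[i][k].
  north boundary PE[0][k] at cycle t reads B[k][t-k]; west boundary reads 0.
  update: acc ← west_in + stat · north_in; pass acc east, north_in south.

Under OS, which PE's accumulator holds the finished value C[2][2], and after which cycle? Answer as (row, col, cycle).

(row, col, cycle) = (2, 2, 6)

OS: C[2][2] accumulates in PE[2][2]:
  0: (2,2).acc=0  regs=<0,0>
  1: (2,2).acc=0  regs=<0,0>
  2: (2,2).acc=0  regs=<0,0>
  3: (2,2).acc=0  regs=<0,0>
  4: (2,2).acc=30  regs=<6,5>
  5: (2,2).acc=94  regs=<8,8>
  6: (2,2).acc=102  regs=<8,1>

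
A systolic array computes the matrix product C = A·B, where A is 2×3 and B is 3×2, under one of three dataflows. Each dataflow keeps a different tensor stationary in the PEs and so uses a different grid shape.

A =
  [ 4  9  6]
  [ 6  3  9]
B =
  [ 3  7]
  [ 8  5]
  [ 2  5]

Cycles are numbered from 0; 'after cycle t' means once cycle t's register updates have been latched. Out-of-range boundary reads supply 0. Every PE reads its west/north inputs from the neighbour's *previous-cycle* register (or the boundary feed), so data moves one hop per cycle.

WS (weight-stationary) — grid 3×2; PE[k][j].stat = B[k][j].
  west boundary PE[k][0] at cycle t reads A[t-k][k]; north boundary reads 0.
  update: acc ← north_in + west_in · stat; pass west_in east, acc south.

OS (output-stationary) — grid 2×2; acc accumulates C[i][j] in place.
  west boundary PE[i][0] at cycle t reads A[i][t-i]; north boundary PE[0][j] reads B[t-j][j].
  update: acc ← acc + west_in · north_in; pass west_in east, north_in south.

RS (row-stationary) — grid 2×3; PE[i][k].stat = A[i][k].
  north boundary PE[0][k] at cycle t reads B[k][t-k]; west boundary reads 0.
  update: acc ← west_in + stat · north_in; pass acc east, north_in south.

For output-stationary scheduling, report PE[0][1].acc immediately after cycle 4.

PE[0][1].acc = 103

OS 2×2: PE[0][1] cycle-by-cycle (with neighbour feeds):
  0: (0,0).acc=12  regs=<4,3>
  0: (0,1).acc=0  regs=<0,0>
  1: (0,0).acc=84  regs=<9,8>
  1: (0,1).acc=28  regs=<4,7>
  2: (0,0).acc=96  regs=<6,2>
  2: (0,1).acc=73  regs=<9,5>
  3: (0,0).acc=96  regs=<0,0>
  3: (0,1).acc=103  regs=<6,5>
  4: (0,0).acc=96  regs=<0,0>
  4: (0,1).acc=103  regs=<0,0>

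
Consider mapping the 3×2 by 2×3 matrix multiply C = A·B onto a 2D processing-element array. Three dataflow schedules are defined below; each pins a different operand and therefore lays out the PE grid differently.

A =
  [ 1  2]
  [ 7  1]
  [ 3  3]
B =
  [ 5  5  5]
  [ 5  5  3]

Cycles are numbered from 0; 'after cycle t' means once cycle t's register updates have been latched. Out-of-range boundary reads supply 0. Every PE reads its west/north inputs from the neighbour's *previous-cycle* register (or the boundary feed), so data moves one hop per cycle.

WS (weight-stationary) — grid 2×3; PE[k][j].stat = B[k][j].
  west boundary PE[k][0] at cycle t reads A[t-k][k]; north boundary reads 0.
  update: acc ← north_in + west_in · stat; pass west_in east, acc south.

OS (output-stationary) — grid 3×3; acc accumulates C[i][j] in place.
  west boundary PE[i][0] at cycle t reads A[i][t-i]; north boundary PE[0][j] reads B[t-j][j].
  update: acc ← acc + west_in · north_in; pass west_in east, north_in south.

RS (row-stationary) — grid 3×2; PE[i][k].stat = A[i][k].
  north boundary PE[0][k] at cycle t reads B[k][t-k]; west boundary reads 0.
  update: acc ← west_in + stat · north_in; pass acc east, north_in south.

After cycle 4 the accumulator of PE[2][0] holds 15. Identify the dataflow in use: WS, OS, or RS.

— WS: 2×3 array has no PE[2][0].
OS (3×3 grid), PE[2][0]:
  @0  [2,0]  acc 0  |  →0  ↓0
  @1  [2,0]  acc 0  |  →0  ↓0
  @2  [2,0]  acc 15  |  →3  ↓5
  @3  [2,0]  acc 30  |  →3  ↓5
  @4  [2,0]  acc 30  |  →0  ↓0
RS (3×2 grid), PE[2][0]:
  @0  [2,0]  acc 0  |  →0  ↓0
  @1  [2,0]  acc 0  |  →0  ↓0
  @2  [2,0]  acc 15  |  →15  ↓5
  @3  [2,0]  acc 15  |  →15  ↓5
  @4  [2,0]  acc 15  |  →15  ↓5

dataflow = RS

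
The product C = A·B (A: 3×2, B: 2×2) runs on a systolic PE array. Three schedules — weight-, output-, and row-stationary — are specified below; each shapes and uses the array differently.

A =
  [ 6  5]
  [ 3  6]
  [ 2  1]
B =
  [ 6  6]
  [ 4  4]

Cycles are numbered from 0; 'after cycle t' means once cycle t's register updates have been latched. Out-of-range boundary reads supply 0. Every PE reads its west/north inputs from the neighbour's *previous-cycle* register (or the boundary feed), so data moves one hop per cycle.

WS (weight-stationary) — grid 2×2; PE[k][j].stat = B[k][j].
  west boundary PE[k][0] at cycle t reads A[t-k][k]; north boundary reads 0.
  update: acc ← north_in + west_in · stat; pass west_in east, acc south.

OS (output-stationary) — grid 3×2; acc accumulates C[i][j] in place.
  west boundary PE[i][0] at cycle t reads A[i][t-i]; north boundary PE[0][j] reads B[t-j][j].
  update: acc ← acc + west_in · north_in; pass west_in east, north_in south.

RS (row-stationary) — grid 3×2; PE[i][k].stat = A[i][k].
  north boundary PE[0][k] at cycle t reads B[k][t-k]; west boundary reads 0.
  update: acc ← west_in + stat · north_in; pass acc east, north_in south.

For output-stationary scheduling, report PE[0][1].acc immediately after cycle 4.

PE[0][1].acc = 56

Tracing OS — 3×2 array, target PE[0][1]:
  @0  [0,0]  acc 36  |  →6  ↓6
  @0  [0,1]  acc 0  |  →0  ↓0
  @1  [0,0]  acc 56  |  →5  ↓4
  @1  [0,1]  acc 36  |  →6  ↓6
  @2  [0,0]  acc 56  |  →0  ↓0
  @2  [0,1]  acc 56  |  →5  ↓4
  @3  [0,0]  acc 56  |  →0  ↓0
  @3  [0,1]  acc 56  |  →0  ↓0
  @4  [0,0]  acc 56  |  →0  ↓0
  @4  [0,1]  acc 56  |  →0  ↓0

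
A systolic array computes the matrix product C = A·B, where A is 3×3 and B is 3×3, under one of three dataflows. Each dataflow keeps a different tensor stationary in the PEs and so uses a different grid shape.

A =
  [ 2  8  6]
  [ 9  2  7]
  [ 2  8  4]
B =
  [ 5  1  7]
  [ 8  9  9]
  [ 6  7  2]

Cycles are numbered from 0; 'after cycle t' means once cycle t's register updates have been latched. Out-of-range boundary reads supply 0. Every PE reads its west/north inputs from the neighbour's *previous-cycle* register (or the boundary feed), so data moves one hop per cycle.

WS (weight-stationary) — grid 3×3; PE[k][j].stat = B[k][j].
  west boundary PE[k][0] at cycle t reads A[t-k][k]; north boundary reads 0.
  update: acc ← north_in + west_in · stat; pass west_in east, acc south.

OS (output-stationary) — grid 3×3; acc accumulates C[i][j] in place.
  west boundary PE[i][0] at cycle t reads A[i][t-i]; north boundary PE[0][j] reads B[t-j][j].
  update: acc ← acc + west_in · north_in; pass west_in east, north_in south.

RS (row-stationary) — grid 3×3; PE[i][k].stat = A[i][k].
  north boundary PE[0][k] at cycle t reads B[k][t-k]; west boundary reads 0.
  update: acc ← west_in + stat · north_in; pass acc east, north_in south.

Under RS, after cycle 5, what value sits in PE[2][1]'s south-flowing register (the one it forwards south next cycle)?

RS 3×3: PE[2][1] cycle-by-cycle (with neighbour feeds):
  t=0 PE[1][1]: acc=0 h=0 v=0
  t=0 PE[2][0]: acc=0 h=0 v=0
  t=0 PE[2][1]: acc=0 h=0 v=0
  t=1 PE[1][1]: acc=0 h=0 v=0
  t=1 PE[2][0]: acc=0 h=0 v=0
  t=1 PE[2][1]: acc=0 h=0 v=0
  t=2 PE[1][1]: acc=61 h=61 v=8
  t=2 PE[2][0]: acc=10 h=10 v=5
  t=2 PE[2][1]: acc=0 h=0 v=0
  t=3 PE[1][1]: acc=27 h=27 v=9
  t=3 PE[2][0]: acc=2 h=2 v=1
  t=3 PE[2][1]: acc=74 h=74 v=8
  t=4 PE[1][1]: acc=81 h=81 v=9
  t=4 PE[2][0]: acc=14 h=14 v=7
  t=4 PE[2][1]: acc=74 h=74 v=9
  t=5 PE[1][1]: acc=0 h=0 v=0
  t=5 PE[2][0]: acc=0 h=0 v=0
  t=5 PE[2][1]: acc=86 h=86 v=9

register = 9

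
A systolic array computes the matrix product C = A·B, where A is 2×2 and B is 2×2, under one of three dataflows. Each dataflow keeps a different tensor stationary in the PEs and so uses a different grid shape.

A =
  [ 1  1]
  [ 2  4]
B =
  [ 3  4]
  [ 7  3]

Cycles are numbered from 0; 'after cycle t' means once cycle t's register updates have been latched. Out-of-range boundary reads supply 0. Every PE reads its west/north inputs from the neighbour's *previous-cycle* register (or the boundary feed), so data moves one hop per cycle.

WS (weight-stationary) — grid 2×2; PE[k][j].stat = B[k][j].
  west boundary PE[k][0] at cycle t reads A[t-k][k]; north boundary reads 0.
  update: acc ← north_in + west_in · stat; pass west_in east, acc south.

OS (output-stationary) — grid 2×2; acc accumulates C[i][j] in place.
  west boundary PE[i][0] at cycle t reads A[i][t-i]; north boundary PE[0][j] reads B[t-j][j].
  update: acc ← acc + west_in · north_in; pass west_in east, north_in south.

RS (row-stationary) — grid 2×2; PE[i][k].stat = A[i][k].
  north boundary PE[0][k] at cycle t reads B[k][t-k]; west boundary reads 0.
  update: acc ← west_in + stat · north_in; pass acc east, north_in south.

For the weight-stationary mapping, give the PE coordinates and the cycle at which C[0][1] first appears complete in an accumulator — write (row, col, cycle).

WS — PE[1][1] is where C[0][1] collects:
  [0] (1,1) acc=0 (h:0 v:0)
  [1] (1,1) acc=0 (h:0 v:0)
  [2] (1,1) acc=7 (h:1 v:7)

(row, col, cycle) = (1, 1, 2)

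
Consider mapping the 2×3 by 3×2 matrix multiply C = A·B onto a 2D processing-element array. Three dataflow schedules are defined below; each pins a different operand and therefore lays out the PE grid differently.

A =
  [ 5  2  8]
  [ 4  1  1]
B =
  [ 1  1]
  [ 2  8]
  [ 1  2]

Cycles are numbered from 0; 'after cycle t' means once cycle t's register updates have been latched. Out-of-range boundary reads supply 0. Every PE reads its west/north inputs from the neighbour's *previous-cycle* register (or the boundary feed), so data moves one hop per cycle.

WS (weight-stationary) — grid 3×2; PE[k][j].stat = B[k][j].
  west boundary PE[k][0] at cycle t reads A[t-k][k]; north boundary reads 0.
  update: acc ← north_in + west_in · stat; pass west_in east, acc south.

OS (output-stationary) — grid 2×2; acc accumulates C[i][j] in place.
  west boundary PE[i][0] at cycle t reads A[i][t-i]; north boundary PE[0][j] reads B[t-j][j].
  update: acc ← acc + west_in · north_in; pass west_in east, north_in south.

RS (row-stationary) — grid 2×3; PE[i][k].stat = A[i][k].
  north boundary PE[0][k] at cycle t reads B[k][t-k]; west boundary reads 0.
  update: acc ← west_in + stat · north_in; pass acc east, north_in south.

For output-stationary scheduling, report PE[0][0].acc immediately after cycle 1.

OS 2×2: PE[0][0] cycle-by-cycle (with neighbour feeds):
  t=0 PE[0][0]: acc=5 h=5 v=1
  t=1 PE[0][0]: acc=9 h=2 v=2

PE[0][0].acc = 9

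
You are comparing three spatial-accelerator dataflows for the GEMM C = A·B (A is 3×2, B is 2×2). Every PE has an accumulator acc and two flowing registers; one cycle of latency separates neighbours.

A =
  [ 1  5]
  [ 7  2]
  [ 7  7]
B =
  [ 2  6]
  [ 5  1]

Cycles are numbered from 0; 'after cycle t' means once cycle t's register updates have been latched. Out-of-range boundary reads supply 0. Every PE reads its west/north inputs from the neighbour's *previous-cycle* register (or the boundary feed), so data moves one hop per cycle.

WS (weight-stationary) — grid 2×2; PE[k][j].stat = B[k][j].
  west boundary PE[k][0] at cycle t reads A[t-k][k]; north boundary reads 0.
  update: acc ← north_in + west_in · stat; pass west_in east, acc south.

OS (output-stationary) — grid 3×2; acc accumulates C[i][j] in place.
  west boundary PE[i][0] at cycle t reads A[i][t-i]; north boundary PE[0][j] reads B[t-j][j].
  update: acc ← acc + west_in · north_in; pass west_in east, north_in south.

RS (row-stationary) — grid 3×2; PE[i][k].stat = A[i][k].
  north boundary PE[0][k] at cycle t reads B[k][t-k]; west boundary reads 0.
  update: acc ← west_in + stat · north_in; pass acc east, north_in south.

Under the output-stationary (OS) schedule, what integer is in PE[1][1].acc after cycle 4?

PE[1][1].acc = 44

OS on a 3×2 grid — tracing PE[1][1] and its feeders:
  0: (0,1).acc=0  regs=<0,0>
  0: (1,0).acc=0  regs=<0,0>
  0: (1,1).acc=0  regs=<0,0>
  1: (0,1).acc=6  regs=<1,6>
  1: (1,0).acc=14  regs=<7,2>
  1: (1,1).acc=0  regs=<0,0>
  2: (0,1).acc=11  regs=<5,1>
  2: (1,0).acc=24  regs=<2,5>
  2: (1,1).acc=42  regs=<7,6>
  3: (0,1).acc=11  regs=<0,0>
  3: (1,0).acc=24  regs=<0,0>
  3: (1,1).acc=44  regs=<2,1>
  4: (0,1).acc=11  regs=<0,0>
  4: (1,0).acc=24  regs=<0,0>
  4: (1,1).acc=44  regs=<0,0>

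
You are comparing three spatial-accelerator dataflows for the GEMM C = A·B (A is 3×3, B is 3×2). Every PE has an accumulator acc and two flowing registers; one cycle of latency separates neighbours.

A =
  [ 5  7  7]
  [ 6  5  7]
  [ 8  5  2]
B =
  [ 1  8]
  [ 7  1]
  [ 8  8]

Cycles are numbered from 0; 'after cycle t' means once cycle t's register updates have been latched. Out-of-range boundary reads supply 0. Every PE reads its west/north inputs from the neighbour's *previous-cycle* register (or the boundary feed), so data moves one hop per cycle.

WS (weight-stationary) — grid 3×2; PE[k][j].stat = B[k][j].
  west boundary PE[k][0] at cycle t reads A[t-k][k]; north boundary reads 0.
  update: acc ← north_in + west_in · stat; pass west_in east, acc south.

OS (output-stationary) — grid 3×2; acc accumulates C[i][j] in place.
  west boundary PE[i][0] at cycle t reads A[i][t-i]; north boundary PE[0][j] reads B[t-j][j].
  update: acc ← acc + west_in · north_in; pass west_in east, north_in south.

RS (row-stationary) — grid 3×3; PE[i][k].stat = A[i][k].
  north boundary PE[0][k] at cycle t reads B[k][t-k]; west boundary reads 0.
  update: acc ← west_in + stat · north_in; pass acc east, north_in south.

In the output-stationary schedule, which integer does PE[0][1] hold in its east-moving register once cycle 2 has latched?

register = 7

OS (3×2). Following PE[0][1] plus its west/north inputs:
  cycle 0: PE[0][0] → acc 5, east 5, south 1
  cycle 0: PE[0][1] → acc 0, east 0, south 0
  cycle 1: PE[0][0] → acc 54, east 7, south 7
  cycle 1: PE[0][1] → acc 40, east 5, south 8
  cycle 2: PE[0][0] → acc 110, east 7, south 8
  cycle 2: PE[0][1] → acc 47, east 7, south 1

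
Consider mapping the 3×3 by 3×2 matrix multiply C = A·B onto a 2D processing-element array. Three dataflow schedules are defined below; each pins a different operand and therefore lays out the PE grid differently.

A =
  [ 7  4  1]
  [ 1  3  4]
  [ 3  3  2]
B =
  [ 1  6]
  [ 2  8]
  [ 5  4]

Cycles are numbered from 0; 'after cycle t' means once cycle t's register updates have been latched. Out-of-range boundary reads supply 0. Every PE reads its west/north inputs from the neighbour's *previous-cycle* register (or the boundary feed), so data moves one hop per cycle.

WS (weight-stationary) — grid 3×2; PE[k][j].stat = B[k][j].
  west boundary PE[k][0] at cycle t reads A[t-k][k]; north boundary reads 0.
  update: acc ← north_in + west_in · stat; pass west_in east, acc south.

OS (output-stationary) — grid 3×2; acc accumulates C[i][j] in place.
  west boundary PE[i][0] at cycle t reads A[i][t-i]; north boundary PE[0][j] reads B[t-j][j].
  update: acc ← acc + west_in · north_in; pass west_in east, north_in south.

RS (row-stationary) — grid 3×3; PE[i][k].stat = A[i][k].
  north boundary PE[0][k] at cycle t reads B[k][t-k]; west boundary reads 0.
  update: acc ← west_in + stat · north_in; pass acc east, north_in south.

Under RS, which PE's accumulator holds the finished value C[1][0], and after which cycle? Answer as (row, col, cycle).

RS — PE[1][2] is where C[1][0] collects:
  step 0 · PE1,2: acc=0; fwd→0 fwd↓0
  step 1 · PE1,2: acc=0; fwd→0 fwd↓0
  step 2 · PE1,2: acc=0; fwd→0 fwd↓0
  step 3 · PE1,2: acc=27; fwd→27 fwd↓5

(row, col, cycle) = (1, 2, 3)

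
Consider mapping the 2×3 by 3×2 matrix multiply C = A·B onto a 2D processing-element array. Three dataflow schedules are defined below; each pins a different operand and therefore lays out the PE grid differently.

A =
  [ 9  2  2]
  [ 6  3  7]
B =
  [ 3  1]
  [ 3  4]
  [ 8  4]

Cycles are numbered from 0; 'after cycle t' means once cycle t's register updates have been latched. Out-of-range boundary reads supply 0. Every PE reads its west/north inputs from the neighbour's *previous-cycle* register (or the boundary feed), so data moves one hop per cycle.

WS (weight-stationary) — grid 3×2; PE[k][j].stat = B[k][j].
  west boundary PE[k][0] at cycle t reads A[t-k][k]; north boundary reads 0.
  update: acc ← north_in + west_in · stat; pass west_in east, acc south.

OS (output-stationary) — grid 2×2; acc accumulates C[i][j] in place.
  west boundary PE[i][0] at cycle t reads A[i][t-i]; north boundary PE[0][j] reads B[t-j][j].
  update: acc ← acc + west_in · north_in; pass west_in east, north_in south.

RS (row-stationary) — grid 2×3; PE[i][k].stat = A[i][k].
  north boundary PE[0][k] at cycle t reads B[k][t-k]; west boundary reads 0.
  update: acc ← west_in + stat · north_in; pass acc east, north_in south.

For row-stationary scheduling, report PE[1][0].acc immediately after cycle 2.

RS on a 2×3 grid — tracing PE[1][0] and its feeders:
  [0] (0,0) acc=27 (h:27 v:3)
  [0] (1,0) acc=0 (h:0 v:0)
  [1] (0,0) acc=9 (h:9 v:1)
  [1] (1,0) acc=18 (h:18 v:3)
  [2] (0,0) acc=0 (h:0 v:0)
  [2] (1,0) acc=6 (h:6 v:1)

PE[1][0].acc = 6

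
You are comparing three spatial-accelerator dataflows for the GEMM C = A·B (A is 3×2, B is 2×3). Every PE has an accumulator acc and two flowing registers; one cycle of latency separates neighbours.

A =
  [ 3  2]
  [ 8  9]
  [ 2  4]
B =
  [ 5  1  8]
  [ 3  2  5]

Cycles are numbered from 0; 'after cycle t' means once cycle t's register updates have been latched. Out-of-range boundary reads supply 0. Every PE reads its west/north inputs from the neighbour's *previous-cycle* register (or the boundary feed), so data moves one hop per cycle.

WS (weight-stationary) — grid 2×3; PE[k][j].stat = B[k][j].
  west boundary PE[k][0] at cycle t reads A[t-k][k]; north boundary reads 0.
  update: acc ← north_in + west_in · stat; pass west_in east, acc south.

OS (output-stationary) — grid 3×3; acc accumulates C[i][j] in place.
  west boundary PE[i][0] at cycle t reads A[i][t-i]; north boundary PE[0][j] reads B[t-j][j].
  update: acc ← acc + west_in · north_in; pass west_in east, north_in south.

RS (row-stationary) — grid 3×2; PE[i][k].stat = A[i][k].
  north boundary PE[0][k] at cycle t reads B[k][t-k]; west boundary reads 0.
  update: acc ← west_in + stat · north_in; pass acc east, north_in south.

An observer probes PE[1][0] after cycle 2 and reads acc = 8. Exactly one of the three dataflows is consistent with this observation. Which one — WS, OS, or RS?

— WS: 2×3; PE[1][0] trace:
  [0] (1,0) acc=0 (h:0 v:0)
  [1] (1,0) acc=21 (h:2 v:21)
  [2] (1,0) acc=67 (h:9 v:67)
— OS: 3×3; PE[1][0] trace:
  [0] (1,0) acc=0 (h:0 v:0)
  [1] (1,0) acc=40 (h:8 v:5)
  [2] (1,0) acc=67 (h:9 v:3)
— RS: 3×2; PE[1][0] trace:
  [0] (1,0) acc=0 (h:0 v:0)
  [1] (1,0) acc=40 (h:40 v:5)
  [2] (1,0) acc=8 (h:8 v:1)

dataflow = RS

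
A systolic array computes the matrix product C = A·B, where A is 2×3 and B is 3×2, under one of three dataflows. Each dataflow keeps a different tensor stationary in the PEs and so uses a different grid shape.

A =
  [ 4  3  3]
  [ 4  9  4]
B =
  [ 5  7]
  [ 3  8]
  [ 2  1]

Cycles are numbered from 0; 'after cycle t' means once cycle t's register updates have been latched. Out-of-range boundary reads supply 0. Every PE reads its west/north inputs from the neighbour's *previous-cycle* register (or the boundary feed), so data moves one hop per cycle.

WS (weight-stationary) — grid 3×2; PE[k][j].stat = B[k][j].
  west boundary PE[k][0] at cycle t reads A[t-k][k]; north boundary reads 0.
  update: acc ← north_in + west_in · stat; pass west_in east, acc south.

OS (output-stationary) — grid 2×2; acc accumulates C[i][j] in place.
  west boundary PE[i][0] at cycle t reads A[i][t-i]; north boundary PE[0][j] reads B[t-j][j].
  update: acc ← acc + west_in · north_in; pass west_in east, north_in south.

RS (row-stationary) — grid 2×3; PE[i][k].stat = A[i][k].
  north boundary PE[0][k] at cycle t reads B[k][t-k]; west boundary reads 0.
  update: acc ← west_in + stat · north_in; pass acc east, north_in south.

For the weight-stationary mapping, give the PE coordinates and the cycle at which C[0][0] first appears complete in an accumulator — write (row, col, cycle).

(row, col, cycle) = (2, 0, 2)

WS: C[0][0] accumulates in PE[2][0]:
  [0] (2,0) acc=0 (h:0 v:0)
  [1] (2,0) acc=0 (h:0 v:0)
  [2] (2,0) acc=35 (h:3 v:35)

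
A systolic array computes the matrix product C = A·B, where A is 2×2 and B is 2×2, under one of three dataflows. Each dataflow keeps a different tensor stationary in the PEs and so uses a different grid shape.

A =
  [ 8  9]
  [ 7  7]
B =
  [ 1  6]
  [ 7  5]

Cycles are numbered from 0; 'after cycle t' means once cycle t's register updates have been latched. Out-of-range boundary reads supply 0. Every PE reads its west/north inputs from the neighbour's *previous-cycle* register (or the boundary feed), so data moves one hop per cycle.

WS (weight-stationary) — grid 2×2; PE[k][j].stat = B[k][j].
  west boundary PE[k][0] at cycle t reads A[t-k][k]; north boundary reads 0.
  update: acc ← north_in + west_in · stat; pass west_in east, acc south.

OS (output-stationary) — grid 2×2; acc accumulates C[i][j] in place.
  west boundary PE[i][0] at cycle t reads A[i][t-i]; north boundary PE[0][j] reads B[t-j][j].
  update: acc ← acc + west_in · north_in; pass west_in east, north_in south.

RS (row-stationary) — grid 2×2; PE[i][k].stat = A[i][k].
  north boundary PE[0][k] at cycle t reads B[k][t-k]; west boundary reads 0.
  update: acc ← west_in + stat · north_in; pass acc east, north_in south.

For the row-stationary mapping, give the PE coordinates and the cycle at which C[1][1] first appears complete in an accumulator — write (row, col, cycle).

(row, col, cycle) = (1, 1, 3)

RS — PE[1][1] is where C[1][1] collects:
  @0  [1,1]  acc 0  |  →0  ↓0
  @1  [1,1]  acc 0  |  →0  ↓0
  @2  [1,1]  acc 56  |  →56  ↓7
  @3  [1,1]  acc 77  |  →77  ↓5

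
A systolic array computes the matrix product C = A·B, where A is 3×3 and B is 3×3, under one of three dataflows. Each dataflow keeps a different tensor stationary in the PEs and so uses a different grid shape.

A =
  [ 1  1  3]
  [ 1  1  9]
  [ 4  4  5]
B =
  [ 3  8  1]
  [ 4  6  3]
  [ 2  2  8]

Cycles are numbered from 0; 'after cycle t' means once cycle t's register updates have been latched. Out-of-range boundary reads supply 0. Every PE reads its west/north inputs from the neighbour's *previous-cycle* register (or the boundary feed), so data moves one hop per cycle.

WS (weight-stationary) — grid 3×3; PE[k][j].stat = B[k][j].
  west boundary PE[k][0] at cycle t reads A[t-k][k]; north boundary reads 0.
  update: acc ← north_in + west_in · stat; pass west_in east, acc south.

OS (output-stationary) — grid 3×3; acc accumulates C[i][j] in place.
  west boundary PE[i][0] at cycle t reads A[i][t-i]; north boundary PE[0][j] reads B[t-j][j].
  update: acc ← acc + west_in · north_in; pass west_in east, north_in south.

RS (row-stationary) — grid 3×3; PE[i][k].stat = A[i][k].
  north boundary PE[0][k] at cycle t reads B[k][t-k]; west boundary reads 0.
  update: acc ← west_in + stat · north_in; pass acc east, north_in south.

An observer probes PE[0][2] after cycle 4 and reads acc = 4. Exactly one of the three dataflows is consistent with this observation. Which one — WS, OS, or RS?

dataflow = WS

WS (3×3 grid), PE[0][2]:
  step 0 · PE0,2: acc=0; fwd→0 fwd↓0
  step 1 · PE0,2: acc=0; fwd→0 fwd↓0
  step 2 · PE0,2: acc=1; fwd→1 fwd↓1
  step 3 · PE0,2: acc=1; fwd→1 fwd↓1
  step 4 · PE0,2: acc=4; fwd→4 fwd↓4
OS (3×3 grid), PE[0][2]:
  step 0 · PE0,2: acc=0; fwd→0 fwd↓0
  step 1 · PE0,2: acc=0; fwd→0 fwd↓0
  step 2 · PE0,2: acc=1; fwd→1 fwd↓1
  step 3 · PE0,2: acc=4; fwd→1 fwd↓3
  step 4 · PE0,2: acc=28; fwd→3 fwd↓8
RS (3×3 grid), PE[0][2]:
  step 0 · PE0,2: acc=0; fwd→0 fwd↓0
  step 1 · PE0,2: acc=0; fwd→0 fwd↓0
  step 2 · PE0,2: acc=13; fwd→13 fwd↓2
  step 3 · PE0,2: acc=20; fwd→20 fwd↓2
  step 4 · PE0,2: acc=28; fwd→28 fwd↓8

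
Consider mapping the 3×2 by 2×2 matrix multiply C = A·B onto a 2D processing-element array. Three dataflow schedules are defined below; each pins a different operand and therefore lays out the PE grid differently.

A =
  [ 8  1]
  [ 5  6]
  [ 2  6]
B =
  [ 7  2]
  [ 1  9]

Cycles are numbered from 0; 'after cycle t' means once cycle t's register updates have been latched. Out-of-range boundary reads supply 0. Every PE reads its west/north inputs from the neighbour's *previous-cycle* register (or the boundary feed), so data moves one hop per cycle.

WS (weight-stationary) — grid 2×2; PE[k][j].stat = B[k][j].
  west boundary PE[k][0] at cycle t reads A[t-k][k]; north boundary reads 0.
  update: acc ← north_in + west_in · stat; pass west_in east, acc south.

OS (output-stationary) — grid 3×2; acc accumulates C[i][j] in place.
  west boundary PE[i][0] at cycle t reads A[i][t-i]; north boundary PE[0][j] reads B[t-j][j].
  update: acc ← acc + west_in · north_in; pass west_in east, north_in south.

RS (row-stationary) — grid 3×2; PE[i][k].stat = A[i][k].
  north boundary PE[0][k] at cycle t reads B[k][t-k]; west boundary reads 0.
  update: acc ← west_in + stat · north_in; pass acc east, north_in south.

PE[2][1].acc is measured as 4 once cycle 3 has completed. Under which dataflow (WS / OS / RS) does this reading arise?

dataflow = OS

WS (2×2): PE[2][1] does not exist.
Under OS (3×2), PE[2][1]:
  0: (2,1).acc=0  regs=<0,0>
  1: (2,1).acc=0  regs=<0,0>
  2: (2,1).acc=0  regs=<0,0>
  3: (2,1).acc=4  regs=<2,2>
Under RS (3×2), PE[2][1]:
  0: (2,1).acc=0  regs=<0,0>
  1: (2,1).acc=0  regs=<0,0>
  2: (2,1).acc=0  regs=<0,0>
  3: (2,1).acc=20  regs=<20,1>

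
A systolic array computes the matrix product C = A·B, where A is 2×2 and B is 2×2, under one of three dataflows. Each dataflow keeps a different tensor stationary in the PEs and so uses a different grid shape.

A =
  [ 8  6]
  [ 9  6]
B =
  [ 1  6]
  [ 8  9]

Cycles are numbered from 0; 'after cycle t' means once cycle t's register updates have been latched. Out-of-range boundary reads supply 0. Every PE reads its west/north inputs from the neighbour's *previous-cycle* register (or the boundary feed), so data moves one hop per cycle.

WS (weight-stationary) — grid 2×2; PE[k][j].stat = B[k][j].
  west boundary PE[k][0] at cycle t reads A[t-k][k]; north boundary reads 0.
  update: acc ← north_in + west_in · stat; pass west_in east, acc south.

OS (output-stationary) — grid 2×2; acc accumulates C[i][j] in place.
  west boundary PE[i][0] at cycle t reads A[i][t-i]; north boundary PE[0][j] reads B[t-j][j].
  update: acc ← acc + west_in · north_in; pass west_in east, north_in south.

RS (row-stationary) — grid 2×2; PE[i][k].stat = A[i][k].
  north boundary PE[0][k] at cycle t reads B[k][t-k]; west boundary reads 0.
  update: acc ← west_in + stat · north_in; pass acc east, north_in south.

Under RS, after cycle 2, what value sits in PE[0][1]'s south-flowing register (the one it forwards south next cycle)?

Tracing RS — 2×2 array, target PE[0][1]:
  0: (0,0).acc=8  regs=<8,1>
  0: (0,1).acc=0  regs=<0,0>
  1: (0,0).acc=48  regs=<48,6>
  1: (0,1).acc=56  regs=<56,8>
  2: (0,0).acc=0  regs=<0,0>
  2: (0,1).acc=102  regs=<102,9>

register = 9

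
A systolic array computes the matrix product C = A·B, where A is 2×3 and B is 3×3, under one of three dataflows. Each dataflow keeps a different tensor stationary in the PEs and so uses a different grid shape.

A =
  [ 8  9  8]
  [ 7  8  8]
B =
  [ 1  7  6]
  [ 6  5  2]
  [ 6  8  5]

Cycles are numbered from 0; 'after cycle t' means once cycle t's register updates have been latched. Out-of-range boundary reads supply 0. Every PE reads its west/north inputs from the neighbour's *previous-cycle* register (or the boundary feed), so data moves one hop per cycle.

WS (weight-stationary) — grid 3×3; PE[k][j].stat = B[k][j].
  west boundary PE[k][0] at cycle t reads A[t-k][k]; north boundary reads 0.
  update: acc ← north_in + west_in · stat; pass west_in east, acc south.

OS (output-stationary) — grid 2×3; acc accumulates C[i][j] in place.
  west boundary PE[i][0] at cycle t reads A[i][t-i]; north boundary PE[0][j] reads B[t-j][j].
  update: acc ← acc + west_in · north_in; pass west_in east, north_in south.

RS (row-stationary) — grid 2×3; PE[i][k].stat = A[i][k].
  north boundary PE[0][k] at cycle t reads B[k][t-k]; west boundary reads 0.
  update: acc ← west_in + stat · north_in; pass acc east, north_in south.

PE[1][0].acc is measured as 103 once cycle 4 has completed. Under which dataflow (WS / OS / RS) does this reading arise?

dataflow = OS

WS [3×3] PE[1][0] across cycles:
  after 0 — PE[1][0] acc=0, pass-E 0, pass-S 0
  after 1 — PE[1][0] acc=62, pass-E 9, pass-S 62
  after 2 — PE[1][0] acc=55, pass-E 8, pass-S 55
  after 3 — PE[1][0] acc=0, pass-E 0, pass-S 0
  after 4 — PE[1][0] acc=0, pass-E 0, pass-S 0
OS [2×3] PE[1][0] across cycles:
  after 0 — PE[1][0] acc=0, pass-E 0, pass-S 0
  after 1 — PE[1][0] acc=7, pass-E 7, pass-S 1
  after 2 — PE[1][0] acc=55, pass-E 8, pass-S 6
  after 3 — PE[1][0] acc=103, pass-E 8, pass-S 6
  after 4 — PE[1][0] acc=103, pass-E 0, pass-S 0
RS [2×3] PE[1][0] across cycles:
  after 0 — PE[1][0] acc=0, pass-E 0, pass-S 0
  after 1 — PE[1][0] acc=7, pass-E 7, pass-S 1
  after 2 — PE[1][0] acc=49, pass-E 49, pass-S 7
  after 3 — PE[1][0] acc=42, pass-E 42, pass-S 6
  after 4 — PE[1][0] acc=0, pass-E 0, pass-S 0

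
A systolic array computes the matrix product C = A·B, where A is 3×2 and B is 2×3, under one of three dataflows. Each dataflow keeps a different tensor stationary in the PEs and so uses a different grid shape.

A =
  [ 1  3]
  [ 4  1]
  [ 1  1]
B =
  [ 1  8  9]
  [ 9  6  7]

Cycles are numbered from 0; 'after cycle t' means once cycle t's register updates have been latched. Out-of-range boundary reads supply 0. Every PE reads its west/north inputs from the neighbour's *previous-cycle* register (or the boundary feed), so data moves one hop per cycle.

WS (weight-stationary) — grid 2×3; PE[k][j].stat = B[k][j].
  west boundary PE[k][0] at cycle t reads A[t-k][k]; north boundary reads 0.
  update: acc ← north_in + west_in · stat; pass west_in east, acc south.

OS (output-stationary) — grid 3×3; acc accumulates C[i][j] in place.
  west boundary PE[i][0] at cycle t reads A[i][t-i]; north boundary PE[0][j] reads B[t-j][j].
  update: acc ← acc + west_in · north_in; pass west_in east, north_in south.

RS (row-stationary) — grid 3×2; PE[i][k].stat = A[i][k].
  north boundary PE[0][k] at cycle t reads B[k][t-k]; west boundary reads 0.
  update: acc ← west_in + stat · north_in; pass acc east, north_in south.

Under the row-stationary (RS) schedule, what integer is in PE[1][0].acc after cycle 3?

PE[1][0].acc = 36

RS (3×2). Following PE[1][0] plus its west/north inputs:
  [0] (0,0) acc=1 (h:1 v:1)
  [0] (1,0) acc=0 (h:0 v:0)
  [1] (0,0) acc=8 (h:8 v:8)
  [1] (1,0) acc=4 (h:4 v:1)
  [2] (0,0) acc=9 (h:9 v:9)
  [2] (1,0) acc=32 (h:32 v:8)
  [3] (0,0) acc=0 (h:0 v:0)
  [3] (1,0) acc=36 (h:36 v:9)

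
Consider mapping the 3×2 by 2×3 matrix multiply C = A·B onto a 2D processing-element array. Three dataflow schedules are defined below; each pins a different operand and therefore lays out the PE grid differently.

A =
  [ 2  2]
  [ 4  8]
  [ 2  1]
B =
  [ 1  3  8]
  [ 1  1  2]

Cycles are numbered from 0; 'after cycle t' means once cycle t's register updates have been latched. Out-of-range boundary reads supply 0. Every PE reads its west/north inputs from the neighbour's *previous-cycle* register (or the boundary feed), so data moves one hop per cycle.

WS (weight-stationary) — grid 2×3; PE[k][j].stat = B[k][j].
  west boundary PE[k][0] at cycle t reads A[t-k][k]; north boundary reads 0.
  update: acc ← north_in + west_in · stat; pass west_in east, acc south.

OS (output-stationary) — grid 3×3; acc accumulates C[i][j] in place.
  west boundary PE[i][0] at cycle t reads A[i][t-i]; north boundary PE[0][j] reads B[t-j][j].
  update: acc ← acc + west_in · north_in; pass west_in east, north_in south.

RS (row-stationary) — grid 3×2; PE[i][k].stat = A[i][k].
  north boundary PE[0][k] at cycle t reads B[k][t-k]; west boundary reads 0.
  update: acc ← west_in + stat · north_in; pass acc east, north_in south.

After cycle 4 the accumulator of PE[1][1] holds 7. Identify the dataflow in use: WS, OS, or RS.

Under WS (2×3), PE[1][1]:
  after 0 — PE[1][1] acc=0, pass-E 0, pass-S 0
  after 1 — PE[1][1] acc=0, pass-E 0, pass-S 0
  after 2 — PE[1][1] acc=8, pass-E 2, pass-S 8
  after 3 — PE[1][1] acc=20, pass-E 8, pass-S 20
  after 4 — PE[1][1] acc=7, pass-E 1, pass-S 7
Under OS (3×3), PE[1][1]:
  after 0 — PE[1][1] acc=0, pass-E 0, pass-S 0
  after 1 — PE[1][1] acc=0, pass-E 0, pass-S 0
  after 2 — PE[1][1] acc=12, pass-E 4, pass-S 3
  after 3 — PE[1][1] acc=20, pass-E 8, pass-S 1
  after 4 — PE[1][1] acc=20, pass-E 0, pass-S 0
Under RS (3×2), PE[1][1]:
  after 0 — PE[1][1] acc=0, pass-E 0, pass-S 0
  after 1 — PE[1][1] acc=0, pass-E 0, pass-S 0
  after 2 — PE[1][1] acc=12, pass-E 12, pass-S 1
  after 3 — PE[1][1] acc=20, pass-E 20, pass-S 1
  after 4 — PE[1][1] acc=48, pass-E 48, pass-S 2

dataflow = WS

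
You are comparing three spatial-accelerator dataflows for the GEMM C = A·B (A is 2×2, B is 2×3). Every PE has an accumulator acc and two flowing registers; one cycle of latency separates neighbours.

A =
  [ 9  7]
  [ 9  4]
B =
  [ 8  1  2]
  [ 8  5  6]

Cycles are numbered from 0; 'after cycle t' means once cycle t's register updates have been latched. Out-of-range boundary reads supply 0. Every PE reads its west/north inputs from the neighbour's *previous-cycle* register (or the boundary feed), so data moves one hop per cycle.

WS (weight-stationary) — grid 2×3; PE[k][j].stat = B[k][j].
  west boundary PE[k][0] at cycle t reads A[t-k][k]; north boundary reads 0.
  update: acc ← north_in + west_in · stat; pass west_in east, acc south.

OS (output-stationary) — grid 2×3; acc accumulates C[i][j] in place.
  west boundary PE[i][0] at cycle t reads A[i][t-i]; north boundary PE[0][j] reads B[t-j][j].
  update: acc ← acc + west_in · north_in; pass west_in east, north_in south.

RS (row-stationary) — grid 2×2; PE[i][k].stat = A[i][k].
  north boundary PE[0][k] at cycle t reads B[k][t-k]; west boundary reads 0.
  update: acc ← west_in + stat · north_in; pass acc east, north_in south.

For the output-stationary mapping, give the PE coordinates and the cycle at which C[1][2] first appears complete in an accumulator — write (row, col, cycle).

(row, col, cycle) = (1, 2, 4)

OS — PE[1][2] is where C[1][2] collects:
  cycle 0: PE[1][2] → acc 0, east 0, south 0
  cycle 1: PE[1][2] → acc 0, east 0, south 0
  cycle 2: PE[1][2] → acc 0, east 0, south 0
  cycle 3: PE[1][2] → acc 18, east 9, south 2
  cycle 4: PE[1][2] → acc 42, east 4, south 6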